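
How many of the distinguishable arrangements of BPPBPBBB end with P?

21

With the last slot taken by P, it remains to arrange the other 7 letters (BPBPBBB).
Those 7 letters have B appearing 5 times and P appearing twice, giving (7)!/(5!·2!) = 21.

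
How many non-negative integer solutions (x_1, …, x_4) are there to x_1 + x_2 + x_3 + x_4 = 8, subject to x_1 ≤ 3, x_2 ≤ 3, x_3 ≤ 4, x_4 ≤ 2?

By stars and bars, unrestricted non-negative solutions to x_1+…+x_4 = 8 number C(8+3,3) = 165.
Subtract solutions that violate a single cap (substitute x_i' = x_i − (cap_i+1)): x_1 ≥ 4 gives C(7,3) = 35; x_2 ≥ 4 gives C(7,3) = 35; x_3 ≥ 5 gives C(6,3) = 20; x_4 ≥ 3 gives C(8,3) = 56. Together 146.
Add back pairs where two caps are both exceeded: 1 + 0 + 4 + 0 + 4 + 1 = 10.
By inclusion–exclusion the count is 165 − 146 + 10 = 29.

29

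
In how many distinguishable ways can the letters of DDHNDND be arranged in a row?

105

Letter multiplicities in DDHNDND: D×4, H×1, N×2.
So there are 7! / (4!·2!) = 105 distinguishable arrangements.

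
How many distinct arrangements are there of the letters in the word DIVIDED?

420

The 7 letters of DIVIDED have repeats: D appearing 3 times and I appearing twice.
The number of distinct arrangements is 7!/(3!·2!) = 5040/12 = 420.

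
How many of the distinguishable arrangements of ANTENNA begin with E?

60

Fix E in the first position and arrange the remaining 6 letters.
Those 6 letters have A appearing twice and N appearing 3 times, giving (6)!/(3!·2!) = 60.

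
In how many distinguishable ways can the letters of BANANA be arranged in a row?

60

Letter multiplicities in BANANA: A×3, B×1, N×2.
The number of distinct arrangements is 6!/(3!·2!) = 720/12 = 60.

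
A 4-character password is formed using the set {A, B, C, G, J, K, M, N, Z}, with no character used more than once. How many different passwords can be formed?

Choose and order 4 of the 9 symbols: the first character has 9 options, the next 8, then 7, 6.
That product is 9 × 8 × 7 × 6 = 3024.

3024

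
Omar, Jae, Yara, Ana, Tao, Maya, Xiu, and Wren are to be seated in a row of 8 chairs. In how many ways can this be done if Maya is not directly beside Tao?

Of the 8! = 40320 arrangements, those with Maya and Tao adjacent number 2 × 7! = 10080 (treat the pair as a block with 2 internal orders).
Complementary counting: 40320 − 10080 = 30240.

30240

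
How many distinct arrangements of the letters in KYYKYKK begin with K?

Fix K in the first position and arrange the remaining 6 letters.
Those 6 letters have K appearing 3 times and Y appearing 3 times, giving (6)!/(3!·3!) = 20.

20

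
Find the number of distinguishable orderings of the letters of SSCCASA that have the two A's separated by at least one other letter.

Total arrangements of SSCCASA: 7!/(3!·2!·2!) = 210.
Arrangements with the A's together: treat AA as one letter, giving (6)!/(3!·2!) = 60.
Hence 210 − 60 = 150.

150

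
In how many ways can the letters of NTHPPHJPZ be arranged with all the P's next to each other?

2520

Treat the 3 copies of P as a single block. The multiset to arrange is then {PPP, H, H, J, N, T, Z}, 7 items in all.
That gives (7)!/(2!) = 2520 arrangements.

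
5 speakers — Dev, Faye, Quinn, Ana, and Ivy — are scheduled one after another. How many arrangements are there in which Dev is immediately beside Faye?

48

Place the 3 others and the Dev-Faye pair as 4 objects in a line; the pair has 2 internal arrangements.
That gives 2 × 4! = 2 × 24 = 48.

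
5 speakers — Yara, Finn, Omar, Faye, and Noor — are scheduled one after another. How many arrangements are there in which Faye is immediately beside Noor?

Glue Faye and Noor into one block (2 internal orders), leaving 4 units to arrange in a row.
That gives 2 × 4! = 2 × 24 = 48.

48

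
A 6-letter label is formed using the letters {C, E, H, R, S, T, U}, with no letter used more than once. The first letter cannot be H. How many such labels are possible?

The first letter has 7−1 = 6 choices (anything except H).
The remaining 5 letters are filled from the other 6 symbols without repetition: 6 × 5 × 4 × 3 × 2 = 720.
Total: 6 × 720 = 4320.

4320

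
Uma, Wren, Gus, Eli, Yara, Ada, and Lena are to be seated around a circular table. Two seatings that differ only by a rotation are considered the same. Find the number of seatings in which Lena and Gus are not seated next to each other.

480

All circular seatings of 7 people number (6)! = 720.
Seatings with Lena beside Gus: treat them as a block with 2 internal orders, giving 2 × (5)! = 240.
Subtracting, 720 − 240 = 480.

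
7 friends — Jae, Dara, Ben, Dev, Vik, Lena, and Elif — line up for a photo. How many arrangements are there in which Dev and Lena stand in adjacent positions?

1440

Treat {Dev, Lena} as a single unit. There are 6 units to order, and the pair itself can be ordered 2 ways.
So the count is 2·(6)! = 1440.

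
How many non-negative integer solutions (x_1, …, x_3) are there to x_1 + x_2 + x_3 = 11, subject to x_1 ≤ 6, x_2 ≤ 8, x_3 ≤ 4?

29

Ignoring the caps, the number of non-negative solutions to x_1+…+x_3 = 11 is C(13,2) = 78.
Subtract solutions that violate a single cap (substitute x_i' = x_i − (cap_i+1)): x_1 ≥ 7 gives C(6,2) = 15; x_2 ≥ 9 gives C(4,2) = 6; x_3 ≥ 5 gives C(8,2) = 28. Together 49.
No two caps can be exceeded simultaneously, so the pair terms are all 0.
By inclusion–exclusion the count is 78 − 49 + 0 = 29.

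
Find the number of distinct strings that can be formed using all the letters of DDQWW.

The 5 letters of DDQWW have repeats: D appearing twice and W appearing twice.
So there are 5! / (2!·2!) = 30 distinguishable arrangements.

30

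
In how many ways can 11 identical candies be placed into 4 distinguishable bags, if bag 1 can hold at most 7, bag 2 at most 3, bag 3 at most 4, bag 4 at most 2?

By stars and bars, unrestricted non-negative solutions to x_1+…+x_4 = 11 number C(11+3,3) = 364.
Subtract solutions that violate a single cap (substitute x_i' = x_i − (cap_i+1)): x_1 ≥ 8 gives C(6,3) = 20; x_2 ≥ 4 gives C(10,3) = 120; x_3 ≥ 5 gives C(9,3) = 84; x_4 ≥ 3 gives C(11,3) = 165. Together 389.
Add back pairs where two caps are both exceeded: 0 + 0 + 1 + 10 + 35 + 20 = 66.
By inclusion–exclusion the count is 364 − 389 + 66 = 41.

41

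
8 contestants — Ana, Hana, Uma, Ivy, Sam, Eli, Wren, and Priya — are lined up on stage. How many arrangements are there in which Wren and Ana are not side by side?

There are 8! = 40320 arrangements in all. If Wren and Ana are adjacent, merging them into one block gives 2·(7)! = 10080 arrangements.
Complementary counting: 40320 − 10080 = 30240.

30240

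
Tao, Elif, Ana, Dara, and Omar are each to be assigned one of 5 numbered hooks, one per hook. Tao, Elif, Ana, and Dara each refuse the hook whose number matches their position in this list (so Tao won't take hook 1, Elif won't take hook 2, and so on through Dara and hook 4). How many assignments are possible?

53

Let Aᵢ (for 1 ≤ i ≤ 4) be the placements that put person i in their forbidden hook. Any j of these fix j positions, leaving (5−j)! ways to fill the rest, and there are C(4,j) ways to pick which j.
By inclusion–exclusion, the number of valid placements is Σ_{j=0}^{4} (−1)^j C(4,j)·(5−j)!.
Computing: 120 − 96 + 36 − 8 + 1 = 53.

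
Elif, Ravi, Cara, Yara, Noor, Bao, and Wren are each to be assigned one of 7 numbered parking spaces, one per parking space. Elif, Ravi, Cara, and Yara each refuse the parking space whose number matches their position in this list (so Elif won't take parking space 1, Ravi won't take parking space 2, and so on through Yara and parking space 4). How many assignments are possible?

Let Aᵢ (for 1 ≤ i ≤ 4) be the placements that put person i in their forbidden parking space. Any j of these fix j positions, leaving (7−j)! ways to fill the rest, and there are C(4,j) ways to pick which j.
By inclusion–exclusion, the number of valid placements is Σ_{j=0}^{4} (−1)^j C(4,j)·(7−j)!.
Computing: 5040 − 2880 + 720 − 96 + 6 = 2790.

2790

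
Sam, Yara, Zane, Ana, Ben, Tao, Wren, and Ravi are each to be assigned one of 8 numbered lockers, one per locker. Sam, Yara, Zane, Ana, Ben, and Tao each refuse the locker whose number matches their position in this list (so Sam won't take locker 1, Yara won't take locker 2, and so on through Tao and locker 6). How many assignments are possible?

18806

Let Aᵢ (for 1 ≤ i ≤ 6) be the placements that put person i in their forbidden locker. Any j of these fix j positions, leaving (8−j)! ways to fill the rest, and there are C(6,j) ways to pick which j.
By inclusion–exclusion, the number of valid placements is Σ_{j=0}^{6} (−1)^j C(6,j)·(8−j)!.
Computing: 40320 − 30240 + 10800 − 2400 + 360 − 36 + 2 = 18806.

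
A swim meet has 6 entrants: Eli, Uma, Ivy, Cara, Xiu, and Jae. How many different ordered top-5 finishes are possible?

There are 6 choices for 1st place, 5 for 2nd, and so on down to 2 for position 5.
That gives 6 × 5 × 4 × 3 × 2 = 720.

720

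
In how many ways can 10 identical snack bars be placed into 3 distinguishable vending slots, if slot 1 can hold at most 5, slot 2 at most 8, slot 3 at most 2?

By stars and bars, unrestricted non-negative solutions to x_1+…+x_3 = 10 number C(10+2,2) = 66.
Subtract solutions that violate a single cap (substitute x_i' = x_i − (cap_i+1)): x_1 ≥ 6 gives C(6,2) = 15; x_2 ≥ 9 gives C(3,2) = 3; x_3 ≥ 3 gives C(9,2) = 36. Together 54.
Add back pairs where two caps are both exceeded: 0 + 3 + 0 = 3.
By inclusion–exclusion the count is 66 − 54 + 3 = 15.

15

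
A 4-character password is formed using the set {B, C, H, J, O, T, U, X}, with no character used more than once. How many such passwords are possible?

This is a permutation of 4 out of 8: P(8,4) = 8!/4!.
That product is 8 × 7 × 6 × 5 = 1680.

1680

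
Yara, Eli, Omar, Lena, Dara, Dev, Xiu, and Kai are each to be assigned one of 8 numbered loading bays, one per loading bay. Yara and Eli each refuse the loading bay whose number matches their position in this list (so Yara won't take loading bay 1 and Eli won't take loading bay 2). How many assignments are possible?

Let Aᵢ (for i ∈ {1, 2}) be the placements that put person i in their forbidden loading bay. Any j of these fix j positions, leaving (8−j)! ways to fill the rest, and there are C(2,j) ways to pick which j.
By inclusion–exclusion, the number of valid placements is Σ_{j=0}^{2} (−1)^j C(2,j)·(8−j)!.
Computing: 40320 − 10080 + 720 = 30960.

30960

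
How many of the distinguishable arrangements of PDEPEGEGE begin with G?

With the first slot taken by G, it remains to arrange the other 8 letters (PDEPEEGE).
Those 8 letters have E appearing 4 times and P appearing twice, giving (8)!/(4!·2!) = 840.

840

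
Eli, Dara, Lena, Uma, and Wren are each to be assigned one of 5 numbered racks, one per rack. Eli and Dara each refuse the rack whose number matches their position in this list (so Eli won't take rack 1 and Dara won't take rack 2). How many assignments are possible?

78

Let Aᵢ (for i ∈ {1, 2}) be the placements that put person i in their forbidden rack. Any j of these fix j positions, leaving (5−j)! ways to fill the rest, and there are C(2,j) ways to pick which j.
By inclusion–exclusion, the number of valid placements is Σ_{j=0}^{2} (−1)^j C(2,j)·(5−j)!.
Computing: 120 − 48 + 6 = 78.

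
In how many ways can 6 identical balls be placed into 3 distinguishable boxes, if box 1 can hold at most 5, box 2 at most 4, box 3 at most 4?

21

Without the upper bounds there are C(8,2) = 28 ways to split 6 among 3 boxes.
Subtract solutions that violate a single cap (substitute x_i' = x_i − (cap_i+1)): x_1 ≥ 6 gives C(2,2) = 1; x_2 ≥ 5 gives C(3,2) = 3; x_3 ≥ 5 gives C(3,2) = 3. Together 7.
No two caps can be exceeded simultaneously, so the pair terms are all 0.
By inclusion–exclusion the count is 28 − 7 + 0 = 21.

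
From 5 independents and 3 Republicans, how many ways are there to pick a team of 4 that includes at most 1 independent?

Split by how many independents are chosen (0 through 1).
Sum: C(5,0)·C(3,4) + C(5,1)·C(3,3) = 0 + 5 = 5.

5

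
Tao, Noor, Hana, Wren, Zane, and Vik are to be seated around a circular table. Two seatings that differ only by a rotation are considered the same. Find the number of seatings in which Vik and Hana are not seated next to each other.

72

Without the restriction there are (5)! = 120 seatings.
Those with Vik next to Hana: fuse the pair into one unit and seat 5 units around a circle — 2·(4)! = 48.
Subtracting, 120 − 48 = 72.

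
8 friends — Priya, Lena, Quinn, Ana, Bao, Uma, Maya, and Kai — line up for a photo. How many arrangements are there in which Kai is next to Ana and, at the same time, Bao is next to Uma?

2880

Treat {Kai,Ana} as one block (2 orders) and {Bao,Uma} as another (2 orders).
That leaves 6 units to arrange: 2 × 2 × 6! = 4 × 720 = 2880.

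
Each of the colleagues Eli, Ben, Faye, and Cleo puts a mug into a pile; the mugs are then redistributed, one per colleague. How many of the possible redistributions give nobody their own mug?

Count assignments avoiding every fixed point. For any j of the 4 colleagues fixed to their own mug, the other 4−j can be arranged in (4−j)! ways.
By inclusion–exclusion this is Σ_{j=0}^{4} (−1)^j C(4,j)·(4−j)!.
Computing: 24 − 24 + 12 − 4 + 1 = 9.

9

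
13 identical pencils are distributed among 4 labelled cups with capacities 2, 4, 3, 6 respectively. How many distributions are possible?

By stars and bars, unrestricted non-negative solutions to x_1+…+x_4 = 13 number C(13+3,3) = 560.
Subtract solutions that violate a single cap (substitute x_i' = x_i − (cap_i+1)): x_1 ≥ 3 gives C(13,3) = 286; x_2 ≥ 5 gives C(11,3) = 165; x_3 ≥ 4 gives C(12,3) = 220; x_4 ≥ 7 gives C(9,3) = 84. Together 755.
Add back pairs where two caps are both exceeded: 56 + 84 + 20 + 35 + 4 + 10 = 209.
Subtract triples: 4 + 0 + 0 + 0 = 4.
By inclusion–exclusion the count is 560 − 755 + 209 − 4 = 10.

10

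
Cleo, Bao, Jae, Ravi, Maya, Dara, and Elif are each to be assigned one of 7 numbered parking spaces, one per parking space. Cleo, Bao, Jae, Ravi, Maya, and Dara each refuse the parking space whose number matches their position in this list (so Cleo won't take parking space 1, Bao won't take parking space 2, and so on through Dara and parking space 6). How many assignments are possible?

2119

Let Aᵢ (for 1 ≤ i ≤ 6) be the placements that put person i in their forbidden parking space. Any j of these fix j positions, leaving (7−j)! ways to fill the rest, and there are C(6,j) ways to pick which j.
By inclusion–exclusion, the number of valid placements is Σ_{j=0}^{6} (−1)^j C(6,j)·(7−j)!.
Computing: 5040 − 4320 + 1800 − 480 + 90 − 12 + 1 = 2119.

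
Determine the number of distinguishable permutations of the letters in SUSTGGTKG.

Letter multiplicities in SUSTGGTKG: G×3, K×1, S×2, T×2, U×1.
Dividing 9! = 362880 by 3!·2!·2! = 24 for the repeated letters gives 15120.

15120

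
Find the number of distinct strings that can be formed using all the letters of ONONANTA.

1680

Letter multiplicities in ONONANTA: A×2, N×3, O×2, T×1.
The number of distinct arrangements is 8!/(3!·2!·2!) = 40320/24 = 1680.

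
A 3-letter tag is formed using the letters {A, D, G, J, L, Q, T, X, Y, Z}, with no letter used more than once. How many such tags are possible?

This is a permutation of 3 out of 10: P(10,3) = 10!/7!.
That product is 10 × 9 × 8 = 720.

720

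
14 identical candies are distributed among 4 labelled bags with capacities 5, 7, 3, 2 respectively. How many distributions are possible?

Without the upper bounds there are C(17,3) = 680 ways to split 14 among 4 bags.
Subtract solutions that violate a single cap (substitute x_i' = x_i − (cap_i+1)): x_1 ≥ 6 gives C(11,3) = 165; x_2 ≥ 8 gives C(9,3) = 84; x_3 ≥ 4 gives C(13,3) = 286; x_4 ≥ 3 gives C(14,3) = 364. Together 899.
Add back pairs where two caps are both exceeded: 1 + 35 + 56 + 10 + 20 + 120 = 242.
Subtract triples: 0 + 0 + 4 + 0 = 4.
By inclusion–exclusion the count is 680 − 899 + 242 − 4 = 19.

19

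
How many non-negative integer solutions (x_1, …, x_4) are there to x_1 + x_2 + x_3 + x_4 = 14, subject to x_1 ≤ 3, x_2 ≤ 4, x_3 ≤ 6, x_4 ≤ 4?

Ignoring the caps, the number of non-negative solutions to x_1+…+x_4 = 14 is C(17,3) = 680.
Subtract solutions that violate a single cap (substitute x_i' = x_i − (cap_i+1)): x_1 ≥ 4 gives C(13,3) = 286; x_2 ≥ 5 gives C(12,3) = 220; x_3 ≥ 7 gives C(10,3) = 120; x_4 ≥ 5 gives C(12,3) = 220. Together 846.
Add back pairs where two caps are both exceeded: 56 + 20 + 56 + 10 + 35 + 10 = 187.
Subtract triples: 0 + 1 + 0 + 0 = 1.
By inclusion–exclusion the count is 680 − 846 + 187 − 1 = 20.

20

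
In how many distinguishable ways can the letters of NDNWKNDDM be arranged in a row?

10080

The 9 letters of NDNWKNDDM have repeats: D appearing 3 times and N appearing 3 times.
So there are 9! / (3!·3!) = 10080 distinguishable arrangements.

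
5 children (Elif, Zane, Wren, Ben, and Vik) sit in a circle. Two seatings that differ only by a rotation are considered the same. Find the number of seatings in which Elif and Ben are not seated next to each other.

Without the restriction there are (4)! = 24 seatings.
Seatings with Elif beside Ben: treat them as a block with 2 internal orders, giving 2 × (3)! = 12.
Subtracting, 24 − 12 = 12.

12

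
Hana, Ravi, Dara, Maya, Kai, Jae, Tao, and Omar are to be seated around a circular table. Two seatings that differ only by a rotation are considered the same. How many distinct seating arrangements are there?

5040

Seat Hana anywhere (absorbing the rotational symmetry), then permute the other 7: (7)! = 5040.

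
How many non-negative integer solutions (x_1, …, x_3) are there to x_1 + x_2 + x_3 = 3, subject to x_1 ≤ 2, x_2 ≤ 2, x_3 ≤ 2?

Ignoring the caps, the number of non-negative solutions to x_1+…+x_3 = 3 is C(5,2) = 10.
Subtract solutions that violate a single cap (substitute x_i' = x_i − (cap_i+1)): x_1 ≥ 3 gives C(2,2) = 1; x_2 ≥ 3 gives C(2,2) = 1; x_3 ≥ 3 gives C(2,2) = 1. Together 3.
No two caps can be exceeded simultaneously, so the pair terms are all 0.
By inclusion–exclusion the count is 10 − 3 + 0 = 7.

7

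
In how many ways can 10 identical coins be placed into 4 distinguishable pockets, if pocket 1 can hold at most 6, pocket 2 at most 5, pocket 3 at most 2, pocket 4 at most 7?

106

By stars and bars, unrestricted non-negative solutions to x_1+…+x_4 = 10 number C(10+3,3) = 286.
Subtract solutions that violate a single cap (substitute x_i' = x_i − (cap_i+1)): x_1 ≥ 7 gives C(6,3) = 20; x_2 ≥ 6 gives C(7,3) = 35; x_3 ≥ 3 gives C(10,3) = 120; x_4 ≥ 8 gives C(5,3) = 10. Together 185.
Add back pairs where two caps are both exceeded: 0 + 1 + 0 + 4 + 0 + 0 = 5.
By inclusion–exclusion the count is 286 − 185 + 5 = 106.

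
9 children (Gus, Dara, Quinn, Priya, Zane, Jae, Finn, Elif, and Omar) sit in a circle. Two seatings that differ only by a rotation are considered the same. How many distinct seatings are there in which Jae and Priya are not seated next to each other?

Without the restriction there are (8)! = 40320 seatings.
Those with Jae next to Priya: fuse the pair into one unit and seat 8 units around a circle — 2·(7)! = 10080.
Subtracting, 40320 − 10080 = 30240.

30240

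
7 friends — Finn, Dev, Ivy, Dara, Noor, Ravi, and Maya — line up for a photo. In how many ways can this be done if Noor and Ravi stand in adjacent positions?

1440

Place the 5 others and the Noor-Ravi pair as 6 objects in a line; the pair has 2 internal arrangements.
So the count is 2·(6)! = 1440.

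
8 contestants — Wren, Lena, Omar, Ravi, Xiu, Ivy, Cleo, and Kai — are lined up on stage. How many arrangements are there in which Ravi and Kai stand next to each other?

10080

Glue Ravi and Kai into one block (2 internal orders), leaving 7 units to arrange in a row.
That gives 2 × 7! = 2 × 5040 = 10080.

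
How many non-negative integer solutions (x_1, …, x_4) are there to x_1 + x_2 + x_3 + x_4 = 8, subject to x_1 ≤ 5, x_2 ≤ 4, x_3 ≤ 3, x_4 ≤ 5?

By stars and bars, unrestricted non-negative solutions to x_1+…+x_4 = 8 number C(8+3,3) = 165.
Subtract solutions that violate a single cap (substitute x_i' = x_i − (cap_i+1)): x_1 ≥ 6 gives C(5,3) = 10; x_2 ≥ 5 gives C(6,3) = 20; x_3 ≥ 4 gives C(7,3) = 35; x_4 ≥ 6 gives C(5,3) = 10. Together 75.
No two caps can be exceeded simultaneously, so the pair terms are all 0.
By inclusion–exclusion the count is 165 − 75 + 0 = 90.

90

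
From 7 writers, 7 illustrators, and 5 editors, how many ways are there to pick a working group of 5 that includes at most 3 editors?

11557

Split by how many editors are chosen (0 through 3).
Sum: C(5,0)·C(14,5) + C(5,1)·C(14,4) + C(5,2)·C(14,3) + C(5,3)·C(14,2) = 2002 + 5005 + 3640 + 910 = 11557.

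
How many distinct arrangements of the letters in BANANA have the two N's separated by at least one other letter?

40

There are 6!/(3!·2!) = 60 arrangements of BANANA in total.
If the two N's are adjacent, glue them into one block, leaving 5 items to arrange: (5)!/(3!) = 20 ways.
Subtracting, 60 − 20 = 40 arrangements keep the N's apart.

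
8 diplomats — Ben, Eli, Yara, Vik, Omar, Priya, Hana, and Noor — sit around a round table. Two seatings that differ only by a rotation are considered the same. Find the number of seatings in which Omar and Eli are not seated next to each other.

3600

Without the restriction there are (7)! = 5040 seatings.
Those with Omar next to Eli: fuse the pair into one unit and seat 7 units around a circle — 2·(6)! = 1440.
Subtracting, 5040 − 1440 = 3600.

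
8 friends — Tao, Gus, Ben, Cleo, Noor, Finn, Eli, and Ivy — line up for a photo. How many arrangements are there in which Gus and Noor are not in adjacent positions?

Of the 8! = 40320 arrangements, those with Gus and Noor adjacent number 2 × 7! = 10080 (treat the pair as a block with 2 internal orders).
So 40320 − 10080 = 30240 arrangements keep them apart.

30240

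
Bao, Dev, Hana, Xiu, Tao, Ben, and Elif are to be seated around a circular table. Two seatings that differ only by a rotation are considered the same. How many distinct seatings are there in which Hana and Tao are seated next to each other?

Glue Hana and Tao into a block (2 internal orders). Seating 6 units around a circle gives (5)! arrangements.
So 2 × (5)! = 2 × 120 = 240.

240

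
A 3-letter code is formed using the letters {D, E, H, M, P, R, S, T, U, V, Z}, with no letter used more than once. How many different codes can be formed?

990

This is a permutation of 3 out of 11: P(11,3) = 11!/8!.
11 × 10 × 9 = 990.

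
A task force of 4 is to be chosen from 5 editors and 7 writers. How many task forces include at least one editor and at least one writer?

455

Unrestricted: C(12,4) = 495 ways to pick any 4 of the 12.
Selections missing a whole group: no editors → C(7,4) = 35; no writers → C(5,4) = 5.
Both groups omitted at once is impossible, so 495 − 40 = 455.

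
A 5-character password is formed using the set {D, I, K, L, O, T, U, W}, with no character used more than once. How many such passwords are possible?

6720

With no repetition, fill the 5 characters in order: 8 choices, then 7, down to 4.
8 × 7 × 6 × 5 × 4 = 6720.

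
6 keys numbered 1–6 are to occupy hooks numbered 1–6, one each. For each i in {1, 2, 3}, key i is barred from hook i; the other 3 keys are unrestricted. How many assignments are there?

426

Let Aᵢ (for i ∈ {1, 2, 3}) be the placements that put key i in its forbidden hook. Any j of these fix j positions, leaving (6−j)! ways to fill the rest, and there are C(3,j) ways to pick which j.
By inclusion–exclusion, the number of valid placements is Σ_{j=0}^{3} (−1)^j C(3,j)·(6−j)!.
Computing: 720 − 360 + 72 − 6 = 426.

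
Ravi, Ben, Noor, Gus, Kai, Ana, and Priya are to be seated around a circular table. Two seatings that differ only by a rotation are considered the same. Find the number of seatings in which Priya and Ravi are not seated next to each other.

480

Without the restriction there are (6)! = 720 seatings.
Seatings with Priya beside Ravi: treat them as a block with 2 internal orders, giving 2 × (5)! = 240.
Subtracting, 720 − 240 = 480.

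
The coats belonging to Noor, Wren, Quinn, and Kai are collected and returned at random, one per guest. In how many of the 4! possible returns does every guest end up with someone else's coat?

9

This is the derangement count D_4: permutations of 4 items with no fixed point.
By inclusion–exclusion this is Σ_{j=0}^{4} (−1)^j C(4,j)·(4−j)!.
Computing: 24 − 24 + 12 − 4 + 1 = 9.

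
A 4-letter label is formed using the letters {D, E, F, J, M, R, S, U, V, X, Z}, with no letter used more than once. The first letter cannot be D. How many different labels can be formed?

The first letter has 11−1 = 10 choices (anything except D).
The remaining 3 letters are filled from the other 10 symbols without repetition: 10 × 9 × 8 = 720.
Total: 10 × 720 = 7200.

7200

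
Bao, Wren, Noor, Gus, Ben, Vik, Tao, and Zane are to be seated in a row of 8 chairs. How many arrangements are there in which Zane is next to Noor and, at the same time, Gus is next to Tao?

2880

Treat {Zane,Noor} as one block (2 orders) and {Gus,Tao} as another (2 orders).
That leaves 6 units to arrange: 2 × 2 × 6! = 4 × 720 = 2880.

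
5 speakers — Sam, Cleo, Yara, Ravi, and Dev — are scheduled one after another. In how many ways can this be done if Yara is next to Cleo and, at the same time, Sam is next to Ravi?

24

Treat {Yara,Cleo} as one block (2 orders) and {Sam,Ravi} as another (2 orders).
That leaves 3 units to arrange: 2 × 2 × 3! = 4 × 6 = 24.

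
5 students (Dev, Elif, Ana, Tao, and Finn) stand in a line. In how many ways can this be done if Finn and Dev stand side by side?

48

Place the 3 others and the Finn-Dev pair as 4 objects in a line; the pair has 2 internal arrangements.
So the count is 2·(4)! = 48.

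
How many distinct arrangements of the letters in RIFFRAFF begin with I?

105

Fix I in the first position and arrange the remaining 7 letters.
Those 7 letters have F appearing 4 times and R appearing twice, giving (7)!/(4!·2!) = 105.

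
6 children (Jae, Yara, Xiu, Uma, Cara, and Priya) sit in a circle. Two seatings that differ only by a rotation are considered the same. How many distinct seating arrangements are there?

120

Seat Jae anywhere (absorbing the rotational symmetry), then permute the other 5: (5)! = 120.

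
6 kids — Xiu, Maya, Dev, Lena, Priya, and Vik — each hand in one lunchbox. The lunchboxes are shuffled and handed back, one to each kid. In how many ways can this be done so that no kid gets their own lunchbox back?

265

Count assignments avoiding every fixed point. For any j of the 6 kids fixed to their own lunchbox, the other 6−j can be arranged in (6−j)! ways.
By inclusion–exclusion this is Σ_{j=0}^{6} (−1)^j C(6,j)·(6−j)!.
Computing: 720 − 720 + 360 − 120 + 30 − 6 + 1 = 265.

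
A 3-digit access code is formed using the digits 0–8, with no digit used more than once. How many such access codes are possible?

504

This is a permutation of 3 out of 9: P(9,3) = 9!/6!.
9 × 8 × 7 = 504.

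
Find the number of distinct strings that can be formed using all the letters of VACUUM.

The 6 letters of VACUUM have repeats: U appearing twice.
So there are 6! / (2!) = 360 distinguishable arrangements.

360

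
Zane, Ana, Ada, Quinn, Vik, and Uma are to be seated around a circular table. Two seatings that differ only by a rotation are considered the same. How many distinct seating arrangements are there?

120

Seat Zane anywhere (absorbing the rotational symmetry), then permute the other 5: (5)! = 120.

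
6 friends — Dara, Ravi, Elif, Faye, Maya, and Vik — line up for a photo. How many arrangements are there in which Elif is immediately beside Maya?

240

Place the 4 others and the Elif-Maya pair as 5 objects in a line; the pair has 2 internal arrangements.
So the count is 2·(5)! = 240.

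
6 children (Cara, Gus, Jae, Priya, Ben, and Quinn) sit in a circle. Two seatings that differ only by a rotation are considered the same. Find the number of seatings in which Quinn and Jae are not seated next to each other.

Without the restriction there are (5)! = 120 seatings.
Those with Quinn next to Jae: fuse the pair into one unit and seat 5 units around a circle — 2·(4)! = 48.
Subtracting, 120 − 48 = 72.

72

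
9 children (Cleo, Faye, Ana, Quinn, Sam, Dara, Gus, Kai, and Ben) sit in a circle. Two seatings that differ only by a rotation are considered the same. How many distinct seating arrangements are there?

40320

Seat Cleo anywhere (absorbing the rotational symmetry), then permute the other 8: (8)! = 40320.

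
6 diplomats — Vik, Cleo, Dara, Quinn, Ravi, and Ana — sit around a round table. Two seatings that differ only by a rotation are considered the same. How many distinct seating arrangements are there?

120

Around a circle, 6 distinct people have 6!/6 = (5)! = 120 rotationally distinct seatings.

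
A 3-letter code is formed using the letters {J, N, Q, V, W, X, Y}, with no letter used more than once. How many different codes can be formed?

Choose and order 3 of the 7 symbols: the first letter has 7 options, the next 6, then 5.
7 × 6 × 5 = 210.

210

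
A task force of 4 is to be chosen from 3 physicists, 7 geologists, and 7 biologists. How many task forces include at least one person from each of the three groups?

1029

With no constraint there are C(17,4) = 2380 possible selections.
Subtract selections that omit an entire group: no physicists → C(14,4) = 1001; no geologists → C(10,4) = 210; no biologists → C(10,4) = 210.
Add back selections omitting two groups (i.e. drawn from a single group): C(3,4) + C(7,4) + C(7,4) = 70.
By inclusion–exclusion: 2380 − 1421 + 70 = 1029.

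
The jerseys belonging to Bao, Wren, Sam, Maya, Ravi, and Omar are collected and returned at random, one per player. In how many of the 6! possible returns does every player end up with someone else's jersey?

265

Count assignments avoiding every fixed point. For any j of the 6 players fixed to their old jersey, the other 6−j can be arranged in (6−j)! ways.
By inclusion–exclusion this is Σ_{j=0}^{6} (−1)^j C(6,j)·(6−j)!.
Computing: 720 − 720 + 360 − 120 + 30 − 6 + 1 = 265.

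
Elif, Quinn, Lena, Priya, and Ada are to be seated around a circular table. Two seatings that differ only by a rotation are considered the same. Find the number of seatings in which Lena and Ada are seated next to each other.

Treat {Lena, Ada} as one unit (2 internal orders) and seat the resulting 4 units around the table: (3)! circular arrangements.
So 2 × (3)! = 2 × 6 = 12.

12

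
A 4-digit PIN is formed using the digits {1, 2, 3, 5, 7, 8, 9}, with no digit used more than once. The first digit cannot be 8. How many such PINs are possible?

720

The first digit has 7−1 = 6 choices (anything except 8).
The remaining 3 digits are filled from the other 6 symbols without repetition: 6 × 5 × 4 = 120.
Total: 6 × 120 = 720.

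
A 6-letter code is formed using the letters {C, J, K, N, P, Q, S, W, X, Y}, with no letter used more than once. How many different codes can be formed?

151200

With no repetition, fill the 6 letters in order: 10 choices, then 9, down to 5.
10 × 9 × 8 × 7 × 6 × 5 = 151200.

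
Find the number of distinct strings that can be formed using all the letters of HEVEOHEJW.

The 9 letters of HEVEOHEJW have repeats: E appearing 3 times and H appearing twice.
Dividing 9! = 362880 by 3!·2! = 12 for the repeated letters gives 30240.

30240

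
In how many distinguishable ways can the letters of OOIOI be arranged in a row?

OOIOI has 5 letters with I appearing twice and O appearing 3 times.
Dividing 5! = 120 by 3!·2! = 12 for the repeated letters gives 10.

10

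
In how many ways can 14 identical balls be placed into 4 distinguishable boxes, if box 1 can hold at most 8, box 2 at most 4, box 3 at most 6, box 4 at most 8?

Ignoring the caps, the number of non-negative solutions to x_1+…+x_4 = 14 is C(17,3) = 680.
Subtract solutions that violate a single cap (substitute x_i' = x_i − (cap_i+1)): x_1 ≥ 9 gives C(8,3) = 56; x_2 ≥ 5 gives C(12,3) = 220; x_3 ≥ 7 gives C(10,3) = 120; x_4 ≥ 9 gives C(8,3) = 56. Together 452.
Add back pairs where two caps are both exceeded: 1 + 0 + 0 + 10 + 1 + 0 = 12.
By inclusion–exclusion the count is 680 − 452 + 12 = 240.

240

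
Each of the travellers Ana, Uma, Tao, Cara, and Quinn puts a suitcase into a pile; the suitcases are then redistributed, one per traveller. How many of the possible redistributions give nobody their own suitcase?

This is the derangement count D_5: permutations of 5 items with no fixed point.
By inclusion–exclusion this is Σ_{j=0}^{5} (−1)^j C(5,j)·(5−j)!.
Computing: 120 − 120 + 60 − 20 + 5 − 1 = 44.

44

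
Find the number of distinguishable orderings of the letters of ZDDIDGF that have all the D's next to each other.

120

Treat the 3 copies of D as a single block. The multiset to arrange is then {DDD, F, G, I, Z}, 5 items in all.
All 5 items are distinct, so there are (5)! = 120 arrangements.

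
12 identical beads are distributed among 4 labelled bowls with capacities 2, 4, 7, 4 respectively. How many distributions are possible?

By stars and bars, unrestricted non-negative solutions to x_1+…+x_4 = 12 number C(12+3,3) = 455.
Subtract solutions that violate a single cap (substitute x_i' = x_i − (cap_i+1)): x_1 ≥ 3 gives C(12,3) = 220; x_2 ≥ 5 gives C(10,3) = 120; x_3 ≥ 8 gives C(7,3) = 35; x_4 ≥ 5 gives C(10,3) = 120. Together 495.
Add back pairs where two caps are both exceeded: 35 + 4 + 35 + 0 + 10 + 0 = 84.
By inclusion–exclusion the count is 455 − 495 + 84 = 44.

44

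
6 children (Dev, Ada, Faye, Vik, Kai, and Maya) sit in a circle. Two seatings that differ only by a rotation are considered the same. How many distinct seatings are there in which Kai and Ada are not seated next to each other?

Without the restriction there are (5)! = 120 seatings.
Those with Kai next to Ada: fuse the pair into one unit and seat 5 units around a circle — 2·(4)! = 48.
Subtracting, 120 − 48 = 72.

72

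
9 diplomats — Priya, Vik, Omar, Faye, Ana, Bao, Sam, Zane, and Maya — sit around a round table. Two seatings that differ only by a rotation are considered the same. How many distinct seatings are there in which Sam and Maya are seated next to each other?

Glue Sam and Maya into a block (2 internal orders). Seating 8 units around a circle gives (7)! arrangements.
So 2 × (7)! = 2 × 5040 = 10080.

10080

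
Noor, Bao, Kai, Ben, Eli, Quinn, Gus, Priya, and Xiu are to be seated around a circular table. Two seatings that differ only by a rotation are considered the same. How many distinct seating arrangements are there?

40320

Around a circle, 9 distinct people have 9!/9 = (8)! = 40320 rotationally distinct seatings.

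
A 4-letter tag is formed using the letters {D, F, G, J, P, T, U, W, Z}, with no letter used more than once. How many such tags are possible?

3024

This is a permutation of 4 out of 9: P(9,4) = 9!/5!.
9 × 8 × 7 × 6 = 3024.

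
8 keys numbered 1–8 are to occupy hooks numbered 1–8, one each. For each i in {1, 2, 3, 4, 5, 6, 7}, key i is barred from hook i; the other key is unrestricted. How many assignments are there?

16687

Let Aᵢ (for 1 ≤ i ≤ 7) be the placements that put key i in its forbidden hook. Any j of these fix j positions, leaving (8−j)! ways to fill the rest, and there are C(7,j) ways to pick which j.
By inclusion–exclusion, the number of valid placements is Σ_{j=0}^{7} (−1)^j C(7,j)·(8−j)!.
Computing: 40320 − 35280 + 15120 − 4200 + 840 − 126 + 14 − 1 = 16687.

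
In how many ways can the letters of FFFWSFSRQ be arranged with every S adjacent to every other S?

Treat the 2 copies of S as a single block. The multiset to arrange is then {SS, F, F, F, F, Q, R, W}, 8 items in all.
That gives (8)!/(4!) = 1680 arrangements.

1680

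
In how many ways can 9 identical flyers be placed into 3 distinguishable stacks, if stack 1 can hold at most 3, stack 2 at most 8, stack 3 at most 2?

By stars and bars, unrestricted non-negative solutions to x_1+…+x_3 = 9 number C(9+2,2) = 55.
Subtract solutions that violate a single cap (substitute x_i' = x_i − (cap_i+1)): x_1 ≥ 4 gives C(7,2) = 21; x_2 ≥ 9 gives C(2,2) = 1; x_3 ≥ 3 gives C(8,2) = 28. Together 50.
Add back pairs where two caps are both exceeded: 0 + 6 + 0 = 6.
By inclusion–exclusion the count is 55 − 50 + 6 = 11.

11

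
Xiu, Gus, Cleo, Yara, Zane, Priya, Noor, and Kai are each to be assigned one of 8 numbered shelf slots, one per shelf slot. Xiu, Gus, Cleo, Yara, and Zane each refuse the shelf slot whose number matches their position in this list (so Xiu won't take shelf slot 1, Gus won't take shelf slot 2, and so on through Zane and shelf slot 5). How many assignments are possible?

Let Aᵢ (for 1 ≤ i ≤ 5) be the placements that put person i in their forbidden shelf slot. Any j of these fix j positions, leaving (8−j)! ways to fill the rest, and there are C(5,j) ways to pick which j.
By inclusion–exclusion, the number of valid placements is Σ_{j=0}^{5} (−1)^j C(5,j)·(8−j)!.
Computing: 40320 − 25200 + 7200 − 1200 + 120 − 6 = 21234.

21234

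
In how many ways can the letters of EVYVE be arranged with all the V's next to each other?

Treat the 2 copies of V as a single block. The multiset to arrange is then {VV, E, E, Y}, 4 items in all.
That gives (4)!/(2!) = 12 arrangements.

12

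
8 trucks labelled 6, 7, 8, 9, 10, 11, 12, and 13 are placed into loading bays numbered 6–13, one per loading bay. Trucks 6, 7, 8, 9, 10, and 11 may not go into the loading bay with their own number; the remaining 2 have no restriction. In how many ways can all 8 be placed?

Let Aᵢ (for 6 ≤ i ≤ 11) be the placements that put truck i in its forbidden loading bay. Any j of these fix j positions, leaving (8−j)! ways to fill the rest, and there are C(6,j) ways to pick which j.
By inclusion–exclusion, the number of valid placements is Σ_{j=0}^{6} (−1)^j C(6,j)·(8−j)!.
Computing: 40320 − 30240 + 10800 − 2400 + 360 − 36 + 2 = 18806.

18806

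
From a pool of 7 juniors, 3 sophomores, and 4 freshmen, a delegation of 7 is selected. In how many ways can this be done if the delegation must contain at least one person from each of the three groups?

2982

With no constraint there are C(14,7) = 3432 possible selections.
Selections missing a whole group: no juniors → C(7,7) = 1; no sophomores → C(11,7) = 330; no freshmen → C(10,7) = 120.
Add back selections omitting two groups (i.e. drawn from a single group): C(7,7) + C(3,7) + C(4,7) = 1.
By inclusion–exclusion: 3432 − 451 + 1 = 2982.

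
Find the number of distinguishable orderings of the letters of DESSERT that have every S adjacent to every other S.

360

Treat the 2 copies of S as a single block. The multiset to arrange is then {SS, D, E, E, R, T}, 6 items in all.
That gives (6)!/(2!) = 360 arrangements.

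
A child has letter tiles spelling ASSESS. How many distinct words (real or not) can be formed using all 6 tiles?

30

Letter multiplicities in ASSESS: A×1, E×1, S×4.
Dividing 6! = 720 by 4! = 24 for the repeated letters gives 30.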